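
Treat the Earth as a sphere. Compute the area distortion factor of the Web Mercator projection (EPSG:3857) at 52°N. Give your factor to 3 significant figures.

2.64

For Mercator, h = k = sec φ (a conformal cylindrical projection has a single point scale, 1/cos φ).
Areal scale = k² = sec²φ = 1/cos²(52°) = 1/0.6157² = 2.638.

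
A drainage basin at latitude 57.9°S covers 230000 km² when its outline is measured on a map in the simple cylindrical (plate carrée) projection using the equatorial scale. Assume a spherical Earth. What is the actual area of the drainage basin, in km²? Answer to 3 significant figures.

122000 km²

In the plate carrée (x = Rλ, y = Rφ), meridians are true-scale (h = 1) and parallels are stretched by k = sec φ.
Areal scale = h·k = 1 × sec φ; at 57.9°, h = 1.000, k = 1.882, so h·k = 1.882.
True area = apparent / (areal scale) = 230000 / 1.882 ≈ 122000 km².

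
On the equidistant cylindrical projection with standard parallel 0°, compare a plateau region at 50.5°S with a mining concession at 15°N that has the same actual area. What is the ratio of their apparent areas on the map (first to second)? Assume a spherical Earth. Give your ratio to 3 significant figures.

Plate carrée maps x = Rλ, y = Rφ. The meridian scale is h = 1 and the parallel scale is k = 1/cos φ = sec φ.
Areal scale at 50.5°: h·k = 1.000 × 1.572 = 1.572.
Areal scale at 15°: h·k = 1.000 × 1.035 = 1.035.
Ratio = 1.572/1.035 ≈ 1.52.

1.52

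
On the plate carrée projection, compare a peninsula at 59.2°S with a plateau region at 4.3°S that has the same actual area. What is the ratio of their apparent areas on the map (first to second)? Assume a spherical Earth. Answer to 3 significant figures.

1.95

For the equirectangular projection with φ₀ = 0 (plate carrée), h = 1 along meridians and k = sec φ along parallels.
Areal scale at 59.2°: h·k = 1.000 × 1.953 = 1.953.
Areal scale at 4.3°: h·k = 1.000 × 1.003 = 1.003.
Ratio = 1.953/1.003 ≈ 1.95.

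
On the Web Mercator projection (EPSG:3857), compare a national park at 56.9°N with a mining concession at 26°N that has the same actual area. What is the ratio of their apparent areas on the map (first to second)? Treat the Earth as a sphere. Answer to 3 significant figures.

On Mercator, area is exaggerated by sec²φ = 1/cos²φ.
At 56.9°: sec²(56.9°) = 1/0.5461² = 3.353.
At 26°: sec²(26°) = 1/0.8988² = 1.238.
Ratio = 3.353/1.238 = cos²(26°)/cos²(56.9°) ≈ 2.71.

2.71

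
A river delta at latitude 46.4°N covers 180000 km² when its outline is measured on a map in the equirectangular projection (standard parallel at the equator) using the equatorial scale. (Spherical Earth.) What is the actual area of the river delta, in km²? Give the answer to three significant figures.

124000 km²

Plate carrée maps x = Rλ, y = Rφ. The meridian scale is h = 1 and the parallel scale is k = 1/cos φ = sec φ.
Areal scale = h·k = 1 × sec φ; at 46.4°, h = 1.000, k = 1.450, so h·k = 1.450.
True area = apparent / (areal scale) = 180000 / 1.450 ≈ 124000 km².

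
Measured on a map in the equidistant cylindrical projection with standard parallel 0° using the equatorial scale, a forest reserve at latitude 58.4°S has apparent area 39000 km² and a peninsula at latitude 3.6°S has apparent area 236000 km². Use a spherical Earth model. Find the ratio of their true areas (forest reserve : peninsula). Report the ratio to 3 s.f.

On the plate carrée, areal scale = h·k = 1 × sec φ, so true area = apparent × cos φ.
True area of forest reserve: 39000 × cos(58.4°) = 39000 × 0.5240 = 20440 km².
True area of peninsula: 236000 × cos(3.6°) = 236000 × 0.9980 = 235500 km².
Ratio = 20440 / 235500 ≈ 0.0868.

0.0868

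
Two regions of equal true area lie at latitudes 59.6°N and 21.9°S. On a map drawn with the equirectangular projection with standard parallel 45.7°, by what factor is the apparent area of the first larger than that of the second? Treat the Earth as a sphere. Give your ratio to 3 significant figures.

In the equirectangular projection with standard parallel φ₀ = 45.7° (x = Rλ cos φ₀, y = Rφ), meridians are true-scale (h = 1) and the parallel scale is k = cos φ₀ / cos φ.
Areal scale at 59.6°: h·k = 1.000 × 1.380 = 1.380.
Areal scale at 21.9°: h·k = 1.000 × 0.7527 = 0.7527.
Ratio = 1.380/0.7527 ≈ 1.83.

1.83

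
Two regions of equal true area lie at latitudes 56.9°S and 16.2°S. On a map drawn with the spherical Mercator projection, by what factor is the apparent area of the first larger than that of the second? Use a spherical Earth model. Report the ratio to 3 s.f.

3.09

On Mercator, area is exaggerated by sec²φ = 1/cos²φ.
At 56.9°: sec²(56.9°) = 1/0.5461² = 3.353.
At 16.2°: sec²(16.2°) = 1/0.9603² = 1.084.
Ratio = 3.353/1.084 = cos²(16.2°)/cos²(56.9°) ≈ 3.09.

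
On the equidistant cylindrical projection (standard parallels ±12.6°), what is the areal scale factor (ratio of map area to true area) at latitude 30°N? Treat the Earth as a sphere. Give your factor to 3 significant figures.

In the equirectangular projection with standard parallel φ₀ = 12.6° (x = Rλ cos φ₀, y = Rφ), meridians are true-scale (h = 1) and the parallel scale is k = cos φ₀ / cos φ.
Areal scale = h·k = 1 × cos φ₀ / cos φ; at 30°, h = 1.000, k = 1.127, so h·k = 1.127.

1.13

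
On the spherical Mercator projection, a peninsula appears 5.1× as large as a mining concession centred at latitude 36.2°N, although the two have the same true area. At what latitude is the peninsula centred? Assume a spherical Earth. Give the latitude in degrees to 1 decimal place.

On Mercator, (apparent₁)/(apparent₂) = sec²φ₁ / sec²φ₂ when true areas are equal.
cos²φ₂ / cos²φ₁ = 5.1  ⇒  cos φ₁ = cos 36.2° / √5.1 = 0.8070/2.258 = 0.3573.
φ₁ = arccos(0.3573) ≈ 69.1°.

69.1°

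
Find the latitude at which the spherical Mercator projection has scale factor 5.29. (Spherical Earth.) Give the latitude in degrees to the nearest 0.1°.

Mercator scale is k = sec φ = 1/cos φ.
1/cos φ = 5.29  ⇒  cos φ = 0.1890  ⇒  φ = arccos(0.1890) ≈ 79.1°.

79.1°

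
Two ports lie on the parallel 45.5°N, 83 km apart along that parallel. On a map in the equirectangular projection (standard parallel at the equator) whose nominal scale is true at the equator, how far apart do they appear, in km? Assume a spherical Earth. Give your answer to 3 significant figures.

For the equirectangular projection with φ₀ = 0 (plate carrée), h = 1 along meridians and k = sec φ along parallels.
Along the parallel, k = sec 45.5° = 1/0.7009 = 1.427.
Map distance = 83 × 1.427 ≈ 118 km.

118 km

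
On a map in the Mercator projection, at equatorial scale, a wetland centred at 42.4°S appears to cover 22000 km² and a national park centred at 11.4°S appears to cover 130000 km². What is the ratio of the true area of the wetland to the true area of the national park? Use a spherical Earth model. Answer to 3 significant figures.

On Mercator the areal scale is sec²φ, so true area = apparent × cos²φ.
True area of wetland: 22000 × cos²(42.4°) = 22000 × 0.5453 = 12000 km².
True area of national park: 130000 × cos²(11.4°) = 130000 × 0.9609 = 124900 km².
Ratio = 12000 / 124900 ≈ 0.0960.

0.0960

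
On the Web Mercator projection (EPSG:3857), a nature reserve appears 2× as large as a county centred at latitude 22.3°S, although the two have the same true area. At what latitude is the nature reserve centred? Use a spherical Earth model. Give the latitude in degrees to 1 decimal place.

Mercator areal scale is sec²φ, so apparent-area ratio = sec²φ₁ / sec²φ₂ = cos²φ₂ / cos²φ₁.
cos²φ₂ / cos²φ₁ = 2  ⇒  cos φ₁ = cos 22.3° / √2 = 0.9252/1.414 = 0.6542.
φ₁ = arccos(0.6542) ≈ 49.1°.

49.1°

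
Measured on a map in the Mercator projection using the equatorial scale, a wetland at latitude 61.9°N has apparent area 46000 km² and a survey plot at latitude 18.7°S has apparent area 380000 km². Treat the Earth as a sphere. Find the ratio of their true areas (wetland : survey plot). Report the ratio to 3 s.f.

0.0299

On Mercator the areal scale is sec²φ, so true area = apparent × cos²φ.
True area of wetland: 46000 × cos²(61.9°) = 46000 × 0.2219 = 10210 km².
True area of survey plot: 380000 × cos²(18.7°) = 380000 × 0.8972 = 340900 km².
Ratio = 10210 / 340900 ≈ 0.0299.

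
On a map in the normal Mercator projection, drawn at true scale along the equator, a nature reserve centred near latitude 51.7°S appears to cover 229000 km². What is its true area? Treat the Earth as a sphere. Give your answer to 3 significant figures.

Mercator is conformal, so the point scale is isotropic: h = k = sec φ = 1/cos φ.
Areal scale = k² = sec²φ = 1/cos²(51.7°) = 1/0.6198² = 2.603.
True area = apparent / (areal scale) = 229000 / 2.603 ≈ 88000 km².

88000 km²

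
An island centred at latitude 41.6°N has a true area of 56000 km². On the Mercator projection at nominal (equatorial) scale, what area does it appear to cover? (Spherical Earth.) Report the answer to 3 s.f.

The Mercator projection is conformal; its linear scale factor is the same in every direction and equals sec φ = 1/cos φ.
Areal scale = k² = sec²φ = 1/cos²(41.6°) = 1/0.7478² = 1.788.
Apparent area = 56000 × 1.788 ≈ 100000 km².

100000 km²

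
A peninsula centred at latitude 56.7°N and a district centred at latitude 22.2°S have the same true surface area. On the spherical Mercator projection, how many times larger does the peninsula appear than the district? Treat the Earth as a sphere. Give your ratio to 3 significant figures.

2.84

Mercator areal scale is sec²φ.
At 56.7°: sec²(56.7°) = 1/0.5490² = 3.318.
At 22.2°: sec²(22.2°) = 1/0.9259² = 1.167.
Ratio = 3.318/1.167 = cos²(22.2°)/cos²(56.7°) ≈ 2.84.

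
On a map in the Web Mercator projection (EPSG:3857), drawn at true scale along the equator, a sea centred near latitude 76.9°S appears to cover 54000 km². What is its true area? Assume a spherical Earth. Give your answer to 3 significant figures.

For Mercator, h = k = sec φ (a conformal cylindrical projection has a single point scale, 1/cos φ).
Areal scale = k² = sec²φ = 1/cos²(76.9°) = 1/0.2267² = 19.47.
True area = apparent / (areal scale) = 54000 / 19.47 ≈ 2770 km².

2770 km²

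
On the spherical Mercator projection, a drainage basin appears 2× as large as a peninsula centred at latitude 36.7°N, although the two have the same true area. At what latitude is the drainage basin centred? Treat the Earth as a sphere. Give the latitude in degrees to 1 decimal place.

55.5°

For equal true areas on Mercator, apparent areas scale as sec²φ, so the ratio is cos²φ₂ / cos²φ₁.
cos²φ₂ / cos²φ₁ = 2  ⇒  cos φ₁ = cos 36.7° / √2 = 0.8018/1.414 = 0.5669.
φ₁ = arccos(0.5669) ≈ 55.5°.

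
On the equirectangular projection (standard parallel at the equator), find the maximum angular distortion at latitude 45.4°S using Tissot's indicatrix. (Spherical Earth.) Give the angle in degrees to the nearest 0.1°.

20.2°

In the plate carrée (x = Rλ, y = Rφ), meridians are true-scale (h = 1) and parallels are stretched by k = sec φ.
At 45.4°: h = 1.000, k = 1.424; principal scales a = 1.424, b = 1.000.
sin(ω/2) = (a − b)/(a + b) = 0.4242/2.424 = 0.1750, so ω = 2 arcsin(0.1750) ≈ 20.2°.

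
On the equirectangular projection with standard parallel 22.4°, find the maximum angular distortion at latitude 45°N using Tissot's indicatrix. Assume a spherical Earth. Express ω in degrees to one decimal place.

The equidistant cylindrical projection with φ₀ = 22.4° has h = 1 (meridians true) and k = cos φ₀ / cos φ along parallels.
At 45°: h = 1.000, k = 1.308; principal scales a = 1.308, b = 1.000.
sin(ω/2) = (a − b)/(a + b) = 0.3075/2.308 = 0.1333, so ω = 2 arcsin(0.1333) ≈ 15.3°.

15.3°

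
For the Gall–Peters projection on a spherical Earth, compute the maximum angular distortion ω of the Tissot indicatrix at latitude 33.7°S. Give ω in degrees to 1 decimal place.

18.6°

The Gall–Peters projection is cylindrical equal-area with φ₀ = 45°. For cylindrical equal-area with standard parallel φ₀, h = cos φ / cos φ₀ and k = cos φ₀ / cos φ, so h·k = 1.
At 33.7°: h = 1.177, k = 0.8499; principal scales a = 1.177, b = 0.8499.
sin(ω/2) = (a − b)/(a + b) = 0.3266/2.026 = 0.1612, so ω = 2 arcsin(0.1612) ≈ 18.6°.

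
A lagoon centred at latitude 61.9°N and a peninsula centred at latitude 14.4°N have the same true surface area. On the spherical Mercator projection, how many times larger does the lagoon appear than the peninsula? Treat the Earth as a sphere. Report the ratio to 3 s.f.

Mercator areal scale is sec²φ.
At 61.9°: sec²(61.9°) = 1/0.4710² = 4.508.
At 14.4°: sec²(14.4°) = 1/0.9686² = 1.066.
Ratio = 4.508/1.066 = cos²(14.4°)/cos²(61.9°) ≈ 4.23.

4.23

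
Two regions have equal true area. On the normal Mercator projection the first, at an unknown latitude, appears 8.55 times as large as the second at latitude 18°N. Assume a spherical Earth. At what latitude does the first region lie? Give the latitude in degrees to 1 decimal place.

For equal true areas on Mercator, apparent areas scale as sec²φ, so the ratio is cos²φ₂ / cos²φ₁.
cos²φ₂ / cos²φ₁ = 8.55  ⇒  cos φ₁ = cos 18° / √8.55 = 0.9511/2.924 = 0.3253.
φ₁ = arccos(0.3253) ≈ 71.0°.

71.0°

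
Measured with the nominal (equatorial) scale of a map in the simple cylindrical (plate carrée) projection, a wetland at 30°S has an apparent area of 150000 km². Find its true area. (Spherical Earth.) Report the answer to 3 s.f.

For the equirectangular projection with φ₀ = 0 (plate carrée), h = 1 along meridians and k = sec φ along parallels.
Areal scale = h·k = 1 × sec φ; at 30°, h = 1.000, k = 1.155, so h·k = 1.155.
True area = apparent / (areal scale) = 150000 / 1.155 ≈ 130000 km².

130000 km²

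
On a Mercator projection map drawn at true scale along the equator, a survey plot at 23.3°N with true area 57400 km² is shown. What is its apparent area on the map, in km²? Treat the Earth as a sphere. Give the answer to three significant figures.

68000 km²

Mercator is conformal, so the point scale is isotropic: h = k = sec φ = 1/cos φ.
Areal scale = k² = sec²φ = 1/cos²(23.3°) = 1/0.9184² = 1.185.
Apparent area = 57400 × 1.185 ≈ 68000 km².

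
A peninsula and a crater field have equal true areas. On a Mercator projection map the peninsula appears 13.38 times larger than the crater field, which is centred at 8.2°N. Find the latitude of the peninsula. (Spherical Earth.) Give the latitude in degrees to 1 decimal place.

Mercator areal scale is sec²φ, so apparent-area ratio = sec²φ₁ / sec²φ₂ = cos²φ₂ / cos²φ₁.
cos²φ₂ / cos²φ₁ = 13.38  ⇒  cos φ₁ = cos 8.2° / √13.38 = 0.9898/3.658 = 0.2706.
φ₁ = arccos(0.2706) ≈ 74.3°.

74.3°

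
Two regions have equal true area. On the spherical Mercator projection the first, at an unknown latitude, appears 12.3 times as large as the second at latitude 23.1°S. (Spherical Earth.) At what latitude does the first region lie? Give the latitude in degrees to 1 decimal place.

Mercator areal scale is sec²φ, so apparent-area ratio = sec²φ₁ / sec²φ₂ = cos²φ₂ / cos²φ₁.
cos²φ₂ / cos²φ₁ = 12.3  ⇒  cos φ₁ = cos 23.1° / √12.3 = 0.9198/3.507 = 0.2623.
φ₁ = arccos(0.2623) ≈ 74.8°.

74.8°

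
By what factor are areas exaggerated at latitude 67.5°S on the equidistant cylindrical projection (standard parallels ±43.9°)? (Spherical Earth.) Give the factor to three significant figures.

With standard parallel φ₀ = 43.9°, the equirectangular projection gives x = Rλ cos φ₀, y = Rφ, so h = 1 and k = cos 43.9° / cos φ.
Areal scale = h·k = 1 × cos φ₀ / cos φ; at 67.5°, h = 1.000, k = 1.883, so h·k = 1.883.

1.88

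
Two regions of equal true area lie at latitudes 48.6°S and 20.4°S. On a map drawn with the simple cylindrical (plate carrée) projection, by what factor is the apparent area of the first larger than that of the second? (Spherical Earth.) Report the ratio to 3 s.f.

Plate carrée maps x = Rλ, y = Rφ. The meridian scale is h = 1 and the parallel scale is k = 1/cos φ = sec φ.
Areal scale at 48.6°: h·k = 1.000 × 1.512 = 1.512.
Areal scale at 20.4°: h·k = 1.000 × 1.067 = 1.067.
Ratio = 1.512/1.067 ≈ 1.42.

1.42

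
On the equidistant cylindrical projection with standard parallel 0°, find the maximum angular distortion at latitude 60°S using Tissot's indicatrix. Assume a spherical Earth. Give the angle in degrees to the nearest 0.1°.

Plate carrée maps x = Rλ, y = Rφ. The meridian scale is h = 1 and the parallel scale is k = 1/cos φ = sec φ.
At 60°: h = 1.000, k = 2.000; principal scales a = 2.000, b = 1.000.
sin(ω/2) = (a − b)/(a + b) = 1.0000/3.000 = 0.3333, so ω = 2 arcsin(0.3333) ≈ 38.9°.

38.9°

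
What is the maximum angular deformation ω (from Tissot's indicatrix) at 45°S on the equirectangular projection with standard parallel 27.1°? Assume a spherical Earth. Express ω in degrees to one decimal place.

13.2°

In the equirectangular projection with standard parallel φ₀ = 27.1° (x = Rλ cos φ₀, y = Rφ), meridians are true-scale (h = 1) and the parallel scale is k = cos φ₀ / cos φ.
At 45°: h = 1.000, k = 1.259; principal scales a = 1.259, b = 1.000.
sin(ω/2) = (a − b)/(a + b) = 0.2590/2.259 = 0.1146, so ω = 2 arcsin(0.1146) ≈ 13.2°.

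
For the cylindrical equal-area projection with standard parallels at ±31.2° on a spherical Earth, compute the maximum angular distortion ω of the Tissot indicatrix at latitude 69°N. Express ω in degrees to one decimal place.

A cylindrical equal-area projection with standard parallel φ₀ has meridian scale h = cos φ / cos φ₀ and parallel scale k = cos φ₀ / cos φ (so areas are preserved, h·k = 1).
At 69°: h = 0.4190, k = 2.387; principal scales a = 2.387, b = 0.4190.
sin(ω/2) = (a − b)/(a + b) = 1.968/2.806 = 0.7014, so ω = 2 arcsin(0.7014) ≈ 89.1°.

89.1°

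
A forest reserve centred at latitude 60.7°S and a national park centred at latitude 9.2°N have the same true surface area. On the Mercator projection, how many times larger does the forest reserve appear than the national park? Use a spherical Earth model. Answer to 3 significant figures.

4.07

Mercator is conformal with k = sec φ, so areal scale = k² = sec²φ.
At 60.7°: sec²(60.7°) = 1/0.4894² = 4.175.
At 9.2°: sec²(9.2°) = 1/0.9871² = 1.026.
Ratio = 4.175/1.026 = cos²(9.2°)/cos²(60.7°) ≈ 4.07.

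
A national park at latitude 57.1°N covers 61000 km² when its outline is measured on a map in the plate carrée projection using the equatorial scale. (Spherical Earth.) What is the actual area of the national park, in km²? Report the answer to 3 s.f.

33100 km²

Plate carrée maps x = Rλ, y = Rφ. The meridian scale is h = 1 and the parallel scale is k = 1/cos φ = sec φ.
Areal scale = h·k = 1 × sec φ; at 57.1°, h = 1.000, k = 1.841, so h·k = 1.841.
True area = apparent / (areal scale) = 61000 / 1.841 ≈ 33100 km².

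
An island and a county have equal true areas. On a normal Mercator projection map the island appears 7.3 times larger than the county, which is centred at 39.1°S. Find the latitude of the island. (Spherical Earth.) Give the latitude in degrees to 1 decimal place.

73.3°

Mercator areal scale is sec²φ, so apparent-area ratio = sec²φ₁ / sec²φ₂ = cos²φ₂ / cos²φ₁.
cos²φ₂ / cos²φ₁ = 7.3  ⇒  cos φ₁ = cos 39.1° / √7.3 = 0.7760/2.702 = 0.2872.
φ₁ = arccos(0.2872) ≈ 73.3°.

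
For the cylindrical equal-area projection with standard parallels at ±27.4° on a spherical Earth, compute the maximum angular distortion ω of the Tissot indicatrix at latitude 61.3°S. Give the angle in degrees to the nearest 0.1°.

A cylindrical equal-area projection with standard parallel φ₀ has meridian scale h = cos φ / cos φ₀ and parallel scale k = cos φ₀ / cos φ (so areas are preserved, h·k = 1).
At 61.3°: h = 0.5409, k = 1.849; principal scales a = 1.849, b = 0.5409.
sin(ω/2) = (a − b)/(a + b) = 1.308/2.390 = 0.5473, so ω = 2 arcsin(0.5473) ≈ 66.4°.

66.4°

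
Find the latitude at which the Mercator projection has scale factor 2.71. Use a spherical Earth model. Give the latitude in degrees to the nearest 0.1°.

Mercator scale is k = sec φ = 1/cos φ.
1/cos φ = 2.71  ⇒  cos φ = 0.3690  ⇒  φ = arccos(0.3690) ≈ 68.3°.

68.3°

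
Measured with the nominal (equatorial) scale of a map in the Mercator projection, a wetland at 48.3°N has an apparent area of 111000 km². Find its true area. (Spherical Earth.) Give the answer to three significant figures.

49100 km²

Mercator is conformal, so the point scale is isotropic: h = k = sec φ = 1/cos φ.
Areal scale = k² = sec²φ = 1/cos²(48.3°) = 1/0.6652² = 2.260.
True area = apparent / (areal scale) = 111000 / 2.260 ≈ 49100 km².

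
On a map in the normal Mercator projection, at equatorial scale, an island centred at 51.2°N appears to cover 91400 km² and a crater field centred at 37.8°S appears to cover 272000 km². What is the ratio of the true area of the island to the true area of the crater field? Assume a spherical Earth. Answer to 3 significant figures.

0.211

Mercator's areal exaggeration is sec²φ; hence true area = (apparent area) · cos²φ.
True area of island: 91400 × cos²(51.2°) = 91400 × 0.3926 = 35890 km².
True area of crater field: 272000 × cos²(37.8°) = 272000 × 0.6243 = 169800 km².
Ratio = 35890 / 169800 ≈ 0.211.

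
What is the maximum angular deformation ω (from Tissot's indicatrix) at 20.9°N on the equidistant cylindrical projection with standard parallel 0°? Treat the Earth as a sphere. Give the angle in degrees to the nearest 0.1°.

In the plate carrée (x = Rλ, y = Rφ), meridians are true-scale (h = 1) and parallels are stretched by k = sec φ.
At 20.9°: h = 1.000, k = 1.070; principal scales a = 1.070, b = 1.000.
sin(ω/2) = (a − b)/(a + b) = 0.07043/2.070 = 0.03402, so ω = 2 arcsin(0.03402) ≈ 3.9°.

3.9°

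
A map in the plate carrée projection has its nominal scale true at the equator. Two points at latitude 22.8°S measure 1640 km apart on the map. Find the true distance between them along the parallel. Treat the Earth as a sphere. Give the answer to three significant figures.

1510 km

Plate carrée maps x = Rλ, y = Rφ. The meridian scale is h = 1 and the parallel scale is k = 1/cos φ = sec φ.
Along the parallel at 22.8°, map distances are exaggerated by k = sec 22.8° = 1.085.
True distance = 1640 / 1.085 = 1640 × cos 22.8° ≈ 1510 km.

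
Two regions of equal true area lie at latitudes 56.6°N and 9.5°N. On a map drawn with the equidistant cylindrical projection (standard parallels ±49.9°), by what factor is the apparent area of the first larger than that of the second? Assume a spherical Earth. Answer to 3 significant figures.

In the equirectangular projection with standard parallel φ₀ = 49.9° (x = Rλ cos φ₀, y = Rφ), meridians are true-scale (h = 1) and the parallel scale is k = cos φ₀ / cos φ.
Areal scale at 56.6°: h·k = 1.000 × 1.170 = 1.170.
Areal scale at 9.5°: h·k = 1.000 × 0.6531 = 0.6531.
Ratio = 1.170/0.6531 ≈ 1.79.

1.79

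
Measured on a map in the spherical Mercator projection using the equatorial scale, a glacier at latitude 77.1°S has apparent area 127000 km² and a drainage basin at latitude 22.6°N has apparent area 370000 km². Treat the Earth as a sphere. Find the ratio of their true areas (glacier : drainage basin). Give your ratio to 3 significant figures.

0.0201

On Mercator the areal scale is sec²φ, so true area = apparent × cos²φ.
True area of glacier: 127000 × cos²(77.1°) = 127000 × 0.04984 = 6330 km².
True area of drainage basin: 370000 × cos²(22.6°) = 370000 × 0.8523 = 315400 km².
Ratio = 6330 / 315400 ≈ 0.0201.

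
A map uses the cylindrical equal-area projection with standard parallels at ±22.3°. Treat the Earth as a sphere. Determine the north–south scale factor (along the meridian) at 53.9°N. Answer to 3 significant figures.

For cylindrical equal-area with standard parallel φ₀, h = cos φ / cos φ₀ and k = cos φ₀ / cos φ, so h·k = 1.
h = cos 53.9° / cos 22.3° = 0.5892/0.9252 = 0.6368.

0.637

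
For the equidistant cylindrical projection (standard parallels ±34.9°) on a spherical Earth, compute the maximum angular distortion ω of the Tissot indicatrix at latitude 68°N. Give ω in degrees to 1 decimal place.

With standard parallel φ₀ = 34.9°, the equirectangular projection gives x = Rλ cos φ₀, y = Rφ, so h = 1 and k = cos 34.9° / cos φ.
At 68°: h = 1.000, k = 2.189; principal scales a = 2.189, b = 1.000.
sin(ω/2) = (a − b)/(a + b) = 1.189/3.189 = 0.3729, so ω = 2 arcsin(0.3729) ≈ 43.8°.

43.8°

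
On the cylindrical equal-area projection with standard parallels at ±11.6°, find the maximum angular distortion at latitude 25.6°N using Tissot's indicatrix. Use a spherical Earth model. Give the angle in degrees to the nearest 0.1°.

9.5°

A cylindrical equal-area projection with standard parallel φ₀ has meridian scale h = cos φ / cos φ₀ and parallel scale k = cos φ₀ / cos φ (so areas are preserved, h·k = 1).
At 25.6°: h = 0.9206, k = 1.086; principal scales a = 1.086, b = 0.9206.
sin(ω/2) = (a − b)/(a + b) = 0.1656/2.007 = 0.08250, so ω = 2 arcsin(0.08250) ≈ 9.5°.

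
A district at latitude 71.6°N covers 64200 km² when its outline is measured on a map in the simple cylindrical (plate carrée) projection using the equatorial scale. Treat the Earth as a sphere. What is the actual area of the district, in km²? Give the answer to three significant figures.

20300 km²

In the plate carrée (x = Rλ, y = Rφ), meridians are true-scale (h = 1) and parallels are stretched by k = sec φ.
Areal scale = h·k = 1 × sec φ; at 71.6°, h = 1.000, k = 3.168, so h·k = 3.168.
True area = apparent / (areal scale) = 64200 / 3.168 ≈ 20300 km².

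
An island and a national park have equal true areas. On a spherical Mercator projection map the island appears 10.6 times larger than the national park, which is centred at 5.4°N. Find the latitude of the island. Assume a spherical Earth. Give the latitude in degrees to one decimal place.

72.2°

For equal true areas on Mercator, apparent areas scale as sec²φ, so the ratio is cos²φ₂ / cos²φ₁.
cos²φ₂ / cos²φ₁ = 10.6  ⇒  cos φ₁ = cos 5.4° / √10.6 = 0.9956/3.256 = 0.3058.
φ₁ = arccos(0.3058) ≈ 72.2°.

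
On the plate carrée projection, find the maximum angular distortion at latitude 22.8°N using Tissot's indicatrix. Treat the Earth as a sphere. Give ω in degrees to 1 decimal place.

For the equirectangular projection with φ₀ = 0 (plate carrée), h = 1 along meridians and k = sec φ along parallels.
At 22.8°: h = 1.000, k = 1.085; principal scales a = 1.085, b = 1.000.
sin(ω/2) = (a − b)/(a + b) = 0.08476/2.085 = 0.04066, so ω = 2 arcsin(0.04066) ≈ 4.7°.

4.7°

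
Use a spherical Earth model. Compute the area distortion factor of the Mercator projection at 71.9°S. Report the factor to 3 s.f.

For Mercator, h = k = sec φ (a conformal cylindrical projection has a single point scale, 1/cos φ).
Areal scale = k² = sec²φ = 1/cos²(71.9°) = 1/0.3107² = 10.36.

10.4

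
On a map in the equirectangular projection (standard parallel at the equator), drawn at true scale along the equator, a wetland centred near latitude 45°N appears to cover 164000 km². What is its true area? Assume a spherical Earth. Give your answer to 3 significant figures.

In the plate carrée (x = Rλ, y = Rφ), meridians are true-scale (h = 1) and parallels are stretched by k = sec φ.
Areal scale = h·k = 1 × sec φ; at 45°, h = 1.000, k = 1.414, so h·k = 1.414.
True area = apparent / (areal scale) = 164000 / 1.414 ≈ 116000 km².

116000 km²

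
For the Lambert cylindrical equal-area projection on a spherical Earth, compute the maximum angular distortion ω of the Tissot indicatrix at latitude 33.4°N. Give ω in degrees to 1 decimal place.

20.6°

The Lambert cylindrical equal-area projection is the cylindrical equal-area projection with its standard parallel at the equator (φ₀ = 0). A cylindrical equal-area projection with standard parallel φ₀ has meridian scale h = cos φ / cos φ₀ and parallel scale k = cos φ₀ / cos φ (so areas are preserved, h·k = 1).
At 33.4°: h = 0.8348, k = 1.198; principal scales a = 1.198, b = 0.8348.
sin(ω/2) = (a − b)/(a + b) = 0.3630/2.033 = 0.1786, so ω = 2 arcsin(0.1786) ≈ 20.6°.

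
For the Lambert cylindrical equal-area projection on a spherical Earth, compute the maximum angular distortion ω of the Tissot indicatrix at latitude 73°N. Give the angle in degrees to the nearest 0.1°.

114.8°

The Lambert cylindrical equal-area projection is the cylindrical equal-area projection with its standard parallel at the equator (φ₀ = 0). Cylindrical equal-area (φ₀ = 0°): h = cos φ / cos 0° along meridians, k = cos 0° / cos φ along parallels; h·k = 1.
At 73°: h = 0.2924, k = 3.420; principal scales a = 3.420, b = 0.2924.
sin(ω/2) = (a − b)/(a + b) = 3.128/3.713 = 0.8425, so ω = 2 arcsin(0.8425) ≈ 114.8°.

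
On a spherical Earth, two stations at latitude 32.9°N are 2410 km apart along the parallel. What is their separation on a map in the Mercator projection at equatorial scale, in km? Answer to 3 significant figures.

For Mercator, h = k = sec φ (a conformal cylindrical projection has a single point scale, 1/cos φ).
Along the parallel, k = sec 32.9° = 1/0.8396 = 1.191.
Map distance = 2410 × 1.191 ≈ 2870 km.

2870 km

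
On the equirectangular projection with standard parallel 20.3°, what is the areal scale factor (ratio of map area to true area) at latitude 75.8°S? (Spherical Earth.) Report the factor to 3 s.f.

In the equirectangular projection with standard parallel φ₀ = 20.3° (x = Rλ cos φ₀, y = Rφ), meridians are true-scale (h = 1) and the parallel scale is k = cos φ₀ / cos φ.
Areal scale = h·k = 1 × cos φ₀ / cos φ; at 75.8°, h = 1.000, k = 3.823, so h·k = 3.823.

3.82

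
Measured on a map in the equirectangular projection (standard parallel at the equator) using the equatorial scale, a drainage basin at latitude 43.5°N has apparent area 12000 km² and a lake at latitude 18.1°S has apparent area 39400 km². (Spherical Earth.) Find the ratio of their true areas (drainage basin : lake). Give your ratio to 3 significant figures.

Plate carrée has h = 1 and k = sec φ, giving areal scale sec φ; true area = (apparent area) · cos φ.
True area of drainage basin: 12000 × cos(43.5°) = 12000 × 0.7254 = 8704 km².
True area of lake: 39400 × cos(18.1°) = 39400 × 0.9505 = 37450 km².
Ratio = 8704 / 37450 ≈ 0.232.

0.232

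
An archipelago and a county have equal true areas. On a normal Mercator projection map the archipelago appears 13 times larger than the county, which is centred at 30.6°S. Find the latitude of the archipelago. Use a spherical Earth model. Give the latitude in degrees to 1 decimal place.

76.2°

Mercator areal scale is sec²φ, so apparent-area ratio = sec²φ₁ / sec²φ₂ = cos²φ₂ / cos²φ₁.
cos²φ₂ / cos²φ₁ = 13  ⇒  cos φ₁ = cos 30.6° / √13 = 0.8607/3.606 = 0.2387.
φ₁ = arccos(0.2387) ≈ 76.2°.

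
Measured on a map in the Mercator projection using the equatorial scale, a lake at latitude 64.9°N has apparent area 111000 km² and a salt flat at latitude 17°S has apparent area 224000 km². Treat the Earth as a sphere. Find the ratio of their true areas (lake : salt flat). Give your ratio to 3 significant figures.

On Mercator the areal scale is sec²φ, so true area = apparent × cos²φ.
True area of lake: 111000 × cos²(64.9°) = 111000 × 0.1799 = 19970 km².
True area of salt flat: 224000 × cos²(17°) = 224000 × 0.9145 = 204900 km².
Ratio = 19970 / 204900 ≈ 0.0975.

0.0975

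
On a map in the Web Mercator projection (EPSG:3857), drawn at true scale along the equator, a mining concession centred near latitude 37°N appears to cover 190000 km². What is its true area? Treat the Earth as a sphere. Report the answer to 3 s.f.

121000 km²

The Mercator projection is conformal; its linear scale factor is the same in every direction and equals sec φ = 1/cos φ.
Areal scale = k² = sec²φ = 1/cos²(37°) = 1/0.7986² = 1.568.
True area = apparent / (areal scale) = 190000 / 1.568 ≈ 121000 km².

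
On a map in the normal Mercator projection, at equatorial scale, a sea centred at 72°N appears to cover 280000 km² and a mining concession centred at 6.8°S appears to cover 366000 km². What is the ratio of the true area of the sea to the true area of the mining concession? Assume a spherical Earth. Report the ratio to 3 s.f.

On Mercator the areal scale is sec²φ, so true area = apparent × cos²φ.
True area of sea: 280000 × cos²(72°) = 280000 × 0.09549 = 26740 km².
True area of mining concession: 366000 × cos²(6.8°) = 366000 × 0.9860 = 360900 km².
Ratio = 26740 / 360900 ≈ 0.0741.

0.0741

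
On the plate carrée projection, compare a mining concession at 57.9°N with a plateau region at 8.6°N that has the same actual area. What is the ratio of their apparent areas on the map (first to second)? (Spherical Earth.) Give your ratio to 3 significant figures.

Plate carrée maps x = Rλ, y = Rφ. The meridian scale is h = 1 and the parallel scale is k = 1/cos φ = sec φ.
Areal scale at 57.9°: h·k = 1.000 × 1.882 = 1.882.
Areal scale at 8.6°: h·k = 1.000 × 1.011 = 1.011.
Ratio = 1.882/1.011 ≈ 1.86.

1.86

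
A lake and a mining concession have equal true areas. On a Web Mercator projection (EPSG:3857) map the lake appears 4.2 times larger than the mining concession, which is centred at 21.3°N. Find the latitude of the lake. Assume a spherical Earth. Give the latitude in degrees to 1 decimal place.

For equal true areas on Mercator, apparent areas scale as sec²φ, so the ratio is cos²φ₂ / cos²φ₁.
cos²φ₂ / cos²φ₁ = 4.2  ⇒  cos φ₁ = cos 21.3° / √4.2 = 0.9317/2.049 = 0.4546.
φ₁ = arccos(0.4546) ≈ 63.0°.

63.0°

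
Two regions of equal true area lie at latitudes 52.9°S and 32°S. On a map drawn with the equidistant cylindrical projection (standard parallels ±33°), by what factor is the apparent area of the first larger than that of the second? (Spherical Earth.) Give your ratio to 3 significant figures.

1.41

With standard parallel φ₀ = 33°, the equirectangular projection gives x = Rλ cos φ₀, y = Rφ, so h = 1 and k = cos 33° / cos φ.
Areal scale at 52.9°: h·k = 1.000 × 1.390 = 1.390.
Areal scale at 32°: h·k = 1.000 × 0.9889 = 0.9889.
Ratio = 1.390/0.9889 ≈ 1.41.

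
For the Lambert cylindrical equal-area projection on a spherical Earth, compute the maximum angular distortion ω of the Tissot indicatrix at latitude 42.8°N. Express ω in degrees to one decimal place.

34.9°

The Lambert cylindrical equal-area projection is the cylindrical equal-area projection with its standard parallel at the equator (φ₀ = 0). Cylindrical equal-area (φ₀ = 0°): h = cos φ / cos 0° along meridians, k = cos 0° / cos φ along parallels; h·k = 1.
At 42.8°: h = 0.7337, k = 1.363; principal scales a = 1.363, b = 0.7337.
sin(ω/2) = (a − b)/(a + b) = 0.6292/2.097 = 0.3001, so ω = 2 arcsin(0.3001) ≈ 34.9°.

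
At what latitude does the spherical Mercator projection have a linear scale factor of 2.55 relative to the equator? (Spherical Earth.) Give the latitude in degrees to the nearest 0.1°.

66.9°

Mercator scale is k = sec φ = 1/cos φ.
1/cos φ = 2.55  ⇒  cos φ = 0.3922  ⇒  φ = arccos(0.3922) ≈ 66.9°.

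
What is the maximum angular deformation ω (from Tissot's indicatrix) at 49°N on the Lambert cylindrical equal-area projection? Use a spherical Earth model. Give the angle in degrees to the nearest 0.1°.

46.9°

The Lambert cylindrical equal-area projection is the cylindrical equal-area projection with its standard parallel at the equator (φ₀ = 0). A cylindrical equal-area projection with standard parallel φ₀ has meridian scale h = cos φ / cos φ₀ and parallel scale k = cos φ₀ / cos φ (so areas are preserved, h·k = 1).
At 49°: h = 0.6561, k = 1.524; principal scales a = 1.524, b = 0.6561.
sin(ω/2) = (a − b)/(a + b) = 0.8682/2.180 = 0.3982, so ω = 2 arcsin(0.3982) ≈ 46.9°.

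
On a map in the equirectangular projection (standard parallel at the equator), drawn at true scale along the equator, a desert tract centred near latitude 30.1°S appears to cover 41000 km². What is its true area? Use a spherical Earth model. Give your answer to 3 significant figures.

In the plate carrée (x = Rλ, y = Rφ), meridians are true-scale (h = 1) and parallels are stretched by k = sec φ.
Areal scale = h·k = 1 × sec φ; at 30.1°, h = 1.000, k = 1.156, so h·k = 1.156.
True area = apparent / (areal scale) = 41000 / 1.156 ≈ 35500 km².

35500 km²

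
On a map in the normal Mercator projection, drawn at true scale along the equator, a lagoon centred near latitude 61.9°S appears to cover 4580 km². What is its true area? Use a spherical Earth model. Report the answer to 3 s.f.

1020 km²

Mercator is conformal, so the point scale is isotropic: h = k = sec φ = 1/cos φ.
Areal scale = k² = sec²φ = 1/cos²(61.9°) = 1/0.4710² = 4.508.
True area = apparent / (areal scale) = 4580 / 4.508 ≈ 1020 km².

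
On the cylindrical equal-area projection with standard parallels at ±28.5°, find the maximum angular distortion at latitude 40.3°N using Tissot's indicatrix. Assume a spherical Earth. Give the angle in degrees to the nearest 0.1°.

For cylindrical equal-area with standard parallel φ₀, h = cos φ / cos φ₀ and k = cos φ₀ / cos φ, so h·k = 1.
At 40.3°: h = 0.8678, k = 1.152; principal scales a = 1.152, b = 0.8678.
sin(ω/2) = (a − b)/(a + b) = 0.2845/2.020 = 0.1408, so ω = 2 arcsin(0.1408) ≈ 16.2°.

16.2°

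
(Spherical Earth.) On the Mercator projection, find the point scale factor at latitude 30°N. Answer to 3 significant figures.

1.15

Mercator is conformal, so the point scale is isotropic: h = k = sec φ = 1/cos φ.
k = 1/cos 30° = 1/0.8660 = 1.155.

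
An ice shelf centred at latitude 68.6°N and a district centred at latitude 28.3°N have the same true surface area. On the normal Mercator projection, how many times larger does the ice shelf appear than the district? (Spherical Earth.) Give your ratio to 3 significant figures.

Mercator is conformal with k = sec φ, so areal scale = k² = sec²φ.
At 68.6°: sec²(68.6°) = 1/0.3649² = 7.511.
At 28.3°: sec²(28.3°) = 1/0.8805² = 1.290.
Ratio = 7.511/1.290 = cos²(28.3°)/cos²(68.6°) ≈ 5.82.

5.82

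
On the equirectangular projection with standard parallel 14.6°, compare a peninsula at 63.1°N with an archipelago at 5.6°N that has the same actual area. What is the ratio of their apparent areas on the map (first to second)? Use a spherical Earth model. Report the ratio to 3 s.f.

2.20

The equidistant cylindrical projection with φ₀ = 14.6° has h = 1 (meridians true) and k = cos φ₀ / cos φ along parallels.
Areal scale at 63.1°: h·k = 1.000 × 2.139 = 2.139.
Areal scale at 5.6°: h·k = 1.000 × 0.9723 = 0.9723.
Ratio = 2.139/0.9723 ≈ 2.20.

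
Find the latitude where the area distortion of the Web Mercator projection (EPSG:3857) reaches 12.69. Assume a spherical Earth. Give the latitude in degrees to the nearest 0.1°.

Mercator areal scale is sec²φ.
sec²φ = 12.69  ⇒  cos²φ = 0.07880  ⇒  cos φ = 0.2807.
φ = arccos(0.2807) ≈ 73.7°.

73.7°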